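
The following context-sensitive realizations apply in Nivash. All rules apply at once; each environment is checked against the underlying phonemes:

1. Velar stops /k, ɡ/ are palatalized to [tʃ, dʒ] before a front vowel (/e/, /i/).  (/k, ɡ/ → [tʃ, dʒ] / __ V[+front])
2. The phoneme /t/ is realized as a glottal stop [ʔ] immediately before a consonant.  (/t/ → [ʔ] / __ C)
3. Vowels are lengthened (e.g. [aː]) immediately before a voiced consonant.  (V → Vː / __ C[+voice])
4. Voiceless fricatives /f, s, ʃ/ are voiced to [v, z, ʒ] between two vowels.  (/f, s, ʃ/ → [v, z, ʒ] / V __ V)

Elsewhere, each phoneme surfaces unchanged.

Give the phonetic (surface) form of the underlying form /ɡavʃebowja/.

/ɡ/ (word-initial) is in the target of rule 1 but the environment (before a front vowel) is not met → [ɡ].
Rule 3 applies to /a/ (between /ɡ/ and /v/: before a voiced consonant) → [aː].
/ʃ/ — between /v/ and /e/; rule 4 does not apply here → [ʃ].
/e/ (between /ʃ/ and /b/): before a voiced consonant, so rule 3 applies → [eː].
/o/ meets the environment for rule 3 (before a voiced consonant) → [oː].
/a/ (word-final): rule 3 targets it, but not before a voiced consonant → unchanged [a].

[ɡaːvʃeːboːwja]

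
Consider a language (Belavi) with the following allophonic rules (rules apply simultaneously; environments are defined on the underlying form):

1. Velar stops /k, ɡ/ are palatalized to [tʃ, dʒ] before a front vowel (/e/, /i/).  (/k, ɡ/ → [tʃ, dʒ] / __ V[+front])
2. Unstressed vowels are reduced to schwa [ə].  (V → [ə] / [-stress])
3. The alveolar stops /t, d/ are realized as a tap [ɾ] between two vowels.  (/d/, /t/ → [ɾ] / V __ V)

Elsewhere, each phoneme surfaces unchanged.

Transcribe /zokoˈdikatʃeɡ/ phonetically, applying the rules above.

/z/ stays [z].
/o/ (between /z/ and /k/): in an unstressed syllable, so rule 2 applies → [ə].
/k/ (between /o/ and /o/) is in the target of rule 1 but the environment (before a front vowel) is not met → [k].
/o/ meets the environment for rule 2 (in an unstressed syllable) → [ə].
Rule 3 applies to /d/ (between /o/ and /i/: between two vowels) → [ɾ].
/i/ (between /d/ and /k/) fails the environment for rule 2, so it stays [i].
/k/ (between /i/ and /a/) fails the environment for rule 1, so it stays [k].
/a/ (between /k/ and /t/): in an unstressed syllable, so rule 2 applies → [ə].
/t/ — between /a/ and /ʃ/; rule 3 does not apply here → [t].
/ʃ/ — not in any rule's target class → [ʃ].
/e/ (between /ʃ/ and /ɡ/): in an unstressed syllable, so rule 2 applies → [ə].
/ɡ/ — word-final; rule 1 does not apply here → [ɡ].

[zəkəˈɾikətʃəɡ]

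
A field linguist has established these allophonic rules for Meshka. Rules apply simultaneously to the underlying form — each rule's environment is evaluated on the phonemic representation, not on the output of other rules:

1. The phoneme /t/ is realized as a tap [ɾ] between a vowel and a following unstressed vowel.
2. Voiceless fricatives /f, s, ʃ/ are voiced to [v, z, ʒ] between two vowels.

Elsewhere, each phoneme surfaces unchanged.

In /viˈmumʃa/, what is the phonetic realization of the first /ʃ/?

[ʃ]

/ʃ/ (between /m/ and /a/) is in the target of rule 2 but the environment (between two vowels) is not met → [ʃ].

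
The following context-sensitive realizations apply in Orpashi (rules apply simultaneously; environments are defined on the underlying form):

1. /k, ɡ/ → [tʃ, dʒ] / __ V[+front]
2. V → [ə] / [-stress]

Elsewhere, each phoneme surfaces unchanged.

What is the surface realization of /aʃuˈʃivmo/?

[əʃəˈʃivmə]

/a/ meets the environment for rule 2 (in an unstressed syllable) → [ə].
/ʃ/ — not in any rule's target class → [ʃ].
/u/ (between /ʃ/ and /ʃ/) occurs in an unstressed syllable → [ə] by rule 2.
/ʃ/ stays [ʃ].
/i/ — between /ʃ/ and /v/; rule 2 does not apply here → [i].
/v/ stays [v].
/m/ (between /v/ and /o/): no rule targets it → [m].
/o/ meets the environment for rule 2 (in an unstressed syllable) → [ə].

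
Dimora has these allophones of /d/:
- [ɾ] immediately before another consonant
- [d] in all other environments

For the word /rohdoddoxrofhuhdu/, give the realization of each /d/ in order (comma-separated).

Occurrence 1 (position 4): no conditioning environment matches → elsewhere allophone [d].
Occurrence 2 (position 6): immediately before another consonant → [ɾ].
Occurrence 3 (position 7): no conditioning environment matches → elsewhere allophone [d].
Occurrence 4 (position 16): no conditioning environment matches → elsewhere allophone [d].

[d], [ɾ], [d], [d]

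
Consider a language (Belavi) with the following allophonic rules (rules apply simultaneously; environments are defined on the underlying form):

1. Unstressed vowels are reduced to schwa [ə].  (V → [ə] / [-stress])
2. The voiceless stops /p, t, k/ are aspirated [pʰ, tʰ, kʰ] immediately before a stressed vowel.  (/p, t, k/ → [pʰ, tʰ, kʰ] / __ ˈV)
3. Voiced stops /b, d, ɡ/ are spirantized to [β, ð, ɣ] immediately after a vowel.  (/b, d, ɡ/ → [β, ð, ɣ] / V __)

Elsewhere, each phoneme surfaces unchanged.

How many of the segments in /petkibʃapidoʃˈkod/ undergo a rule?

Segments that undergo a rule: /e/ → [ə] (rule 1); /i/ → [ə] (rule 1); /b/ → [β] (rule 3); /a/ → [ə] (rule 1); /i/ → [ə] (rule 1); /d/ → [ð] (rule 3); /o/ → [ə] (rule 1); /k/ → [kʰ] (rule 2); /d/ → [ð] (rule 3).
All other segments surface unchanged.

9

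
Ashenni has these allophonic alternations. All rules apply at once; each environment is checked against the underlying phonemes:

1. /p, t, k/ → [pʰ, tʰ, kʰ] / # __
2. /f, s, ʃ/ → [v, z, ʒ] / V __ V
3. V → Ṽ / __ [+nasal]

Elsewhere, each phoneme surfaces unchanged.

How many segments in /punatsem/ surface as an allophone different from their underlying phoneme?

3

Segments that undergo a rule: /p/ → [pʰ] (rule 1); /u/ → [ũ] (rule 3); /e/ → [ẽ] (rule 3).
All other segments surface unchanged.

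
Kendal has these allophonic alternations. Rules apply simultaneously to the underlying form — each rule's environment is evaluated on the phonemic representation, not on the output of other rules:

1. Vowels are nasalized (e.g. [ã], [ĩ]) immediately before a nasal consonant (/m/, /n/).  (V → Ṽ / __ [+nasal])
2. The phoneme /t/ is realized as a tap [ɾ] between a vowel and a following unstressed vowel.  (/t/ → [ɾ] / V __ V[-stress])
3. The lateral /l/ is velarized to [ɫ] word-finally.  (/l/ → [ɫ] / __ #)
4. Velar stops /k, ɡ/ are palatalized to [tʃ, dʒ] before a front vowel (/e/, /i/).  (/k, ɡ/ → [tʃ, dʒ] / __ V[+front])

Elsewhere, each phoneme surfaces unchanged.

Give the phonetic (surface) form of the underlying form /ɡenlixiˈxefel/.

/ɡ/ (word-initial): before a front vowel, so rule 4 applies → [dʒ].
/e/ (between /ɡ/ and /n/) occurs before a nasal consonant → [ẽ] by rule 1.
/l/ (between /n/ and /i/) fails the environment for rule 3, so it stays [l].
/i/ — between /l/ and /x/; rule 1 does not apply here → [i].
/i/ (between /x/ and /x/) fails the environment for rule 1, so it stays [i].
/e/ (between /x/ and /f/): rule 1 targets it, but not before a nasal consonant → unchanged [e].
/e/ (between /f/ and /l/) is in the target of rule 1 but the environment (before a nasal consonant) is not met → [e].
/l/ — word-final, word-finally — surfaces as [ɫ] (rule 3).

[dʒẽnlixiˈxefeɫ]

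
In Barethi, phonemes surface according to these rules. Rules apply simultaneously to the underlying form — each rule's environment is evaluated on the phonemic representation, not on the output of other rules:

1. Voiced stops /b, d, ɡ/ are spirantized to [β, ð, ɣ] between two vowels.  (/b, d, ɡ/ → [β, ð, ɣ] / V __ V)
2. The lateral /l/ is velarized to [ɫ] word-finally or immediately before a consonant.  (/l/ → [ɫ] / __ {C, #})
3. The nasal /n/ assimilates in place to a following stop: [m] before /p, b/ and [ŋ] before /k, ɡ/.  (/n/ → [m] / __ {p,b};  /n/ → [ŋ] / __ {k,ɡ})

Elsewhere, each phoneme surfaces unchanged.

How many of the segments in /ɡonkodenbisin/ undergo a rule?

3

Segments that undergo a rule: /n/ → [ŋ] (rule 3); /d/ → [ð] (rule 1); /n/ → [m] (rule 3).
All other segments surface unchanged.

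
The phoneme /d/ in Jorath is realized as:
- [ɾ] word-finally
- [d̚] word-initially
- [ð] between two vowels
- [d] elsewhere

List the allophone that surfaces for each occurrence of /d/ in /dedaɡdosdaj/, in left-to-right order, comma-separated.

[d̚], [ð], [d], [d]

Occurrence 1 (position 1): word-initially → [d̚].
Occurrence 2 (position 3): between two vowels → [ð].
Occurrence 3 (position 6): no conditioning environment matches → elsewhere allophone [d].
Occurrence 4 (position 9): no conditioning environment matches → elsewhere allophone [d].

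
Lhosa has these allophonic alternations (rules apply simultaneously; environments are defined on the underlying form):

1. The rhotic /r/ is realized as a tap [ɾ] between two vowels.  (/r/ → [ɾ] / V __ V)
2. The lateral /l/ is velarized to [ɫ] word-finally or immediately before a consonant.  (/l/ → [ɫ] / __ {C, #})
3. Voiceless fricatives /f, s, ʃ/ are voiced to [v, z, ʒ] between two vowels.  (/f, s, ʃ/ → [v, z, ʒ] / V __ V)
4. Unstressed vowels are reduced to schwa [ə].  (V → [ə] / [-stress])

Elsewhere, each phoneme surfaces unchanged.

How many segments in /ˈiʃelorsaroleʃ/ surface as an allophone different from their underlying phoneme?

Segments that undergo a rule: /ʃ/ → [ʒ] (rule 3); /e/ → [ə] (rule 4); /o/ → [ə] (rule 4); /a/ → [ə] (rule 4); /r/ → [ɾ] (rule 1); /o/ → [ə] (rule 4); /e/ → [ə] (rule 4).
All other segments surface unchanged.

7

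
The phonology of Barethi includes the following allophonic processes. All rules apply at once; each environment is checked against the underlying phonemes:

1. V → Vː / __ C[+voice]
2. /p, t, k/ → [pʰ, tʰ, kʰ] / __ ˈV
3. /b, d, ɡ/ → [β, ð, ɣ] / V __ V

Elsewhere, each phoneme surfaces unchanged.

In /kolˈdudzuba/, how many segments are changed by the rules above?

4

Segments that undergo a rule: /o/ → [oː] (rule 1); /u/ → [uː] (rule 1); /u/ → [uː] (rule 1); /b/ → [β] (rule 3).
All other segments surface unchanged.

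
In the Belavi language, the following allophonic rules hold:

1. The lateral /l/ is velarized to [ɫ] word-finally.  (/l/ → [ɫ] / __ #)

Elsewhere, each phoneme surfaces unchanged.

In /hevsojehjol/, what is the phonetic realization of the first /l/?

[ɫ]

/l/ (word-final): word-finally, so rule 1 applies → [ɫ].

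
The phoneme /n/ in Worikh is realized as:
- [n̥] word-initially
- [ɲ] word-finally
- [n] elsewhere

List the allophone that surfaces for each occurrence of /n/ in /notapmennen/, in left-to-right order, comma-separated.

Occurrence 1 (position 1): word-initially → [n̥].
Occurrence 2 (position 8): no conditioning environment matches → elsewhere allophone [n].
Occurrence 3 (position 9): no conditioning environment matches → elsewhere allophone [n].
Occurrence 4 (position 11): word-finally → [ɲ].

[n̥], [n], [n], [ɲ]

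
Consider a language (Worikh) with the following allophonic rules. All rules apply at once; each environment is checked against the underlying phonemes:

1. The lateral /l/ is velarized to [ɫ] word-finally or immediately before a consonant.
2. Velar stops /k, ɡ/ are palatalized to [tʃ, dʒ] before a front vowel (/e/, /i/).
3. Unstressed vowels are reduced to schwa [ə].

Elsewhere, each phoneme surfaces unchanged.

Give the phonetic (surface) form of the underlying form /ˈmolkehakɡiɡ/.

[ˈmoɫtʃəhəkdʒəɡ]

/m/ (word-initial): no rule targets it → [m].
/o/ (between /m/ and /l/): rule 3 targets it, but not in an unstressed syllable → unchanged [o].
/l/ — between /o/ and /k/, word-finally or immediately before a consonant — surfaces as [ɫ] (rule 1).
Rule 2 applies to /k/ (between /l/ and /e/: before a front vowel) → [tʃ].
/e/ meets the environment for rule 3 (in an unstressed syllable) → [ə].
/h/ — not in any rule's target class → [h].
/a/ (between /h/ and /k/): in an unstressed syllable, so rule 3 applies → [ə].
/k/ (between /a/ and /ɡ/): rule 2 targets it, but not before a front vowel → unchanged [k].
/ɡ/ (between /k/ and /i/) occurs before a front vowel → [dʒ] by rule 2.
Rule 3 applies to /i/ (between /ɡ/ and /ɡ/: in an unstressed syllable) → [ə].
/ɡ/ (word-final): rule 2 targets it, but not before a front vowel → unchanged [ɡ].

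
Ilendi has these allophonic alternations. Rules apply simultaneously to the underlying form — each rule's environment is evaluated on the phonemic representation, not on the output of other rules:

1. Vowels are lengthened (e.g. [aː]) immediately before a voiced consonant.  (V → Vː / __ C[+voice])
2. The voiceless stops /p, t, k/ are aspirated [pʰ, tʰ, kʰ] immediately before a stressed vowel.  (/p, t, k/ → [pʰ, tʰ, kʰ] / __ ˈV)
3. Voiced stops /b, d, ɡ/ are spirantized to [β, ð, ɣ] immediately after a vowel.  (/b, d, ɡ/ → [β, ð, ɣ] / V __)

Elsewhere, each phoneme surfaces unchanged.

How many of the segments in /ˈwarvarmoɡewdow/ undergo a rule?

6

Segments that undergo a rule: /a/ → [aː] (rule 1); /a/ → [aː] (rule 1); /o/ → [oː] (rule 1); /ɡ/ → [ɣ] (rule 3); /e/ → [eː] (rule 1); /o/ → [oː] (rule 1).
All other segments surface unchanged.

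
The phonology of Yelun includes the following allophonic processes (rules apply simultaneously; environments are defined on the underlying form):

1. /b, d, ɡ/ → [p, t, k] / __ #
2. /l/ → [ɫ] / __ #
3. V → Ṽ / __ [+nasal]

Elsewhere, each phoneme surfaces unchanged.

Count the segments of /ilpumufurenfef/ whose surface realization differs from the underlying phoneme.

2

Segments that undergo a rule: /u/ → [ũ] (rule 3); /e/ → [ẽ] (rule 3).
All other segments surface unchanged.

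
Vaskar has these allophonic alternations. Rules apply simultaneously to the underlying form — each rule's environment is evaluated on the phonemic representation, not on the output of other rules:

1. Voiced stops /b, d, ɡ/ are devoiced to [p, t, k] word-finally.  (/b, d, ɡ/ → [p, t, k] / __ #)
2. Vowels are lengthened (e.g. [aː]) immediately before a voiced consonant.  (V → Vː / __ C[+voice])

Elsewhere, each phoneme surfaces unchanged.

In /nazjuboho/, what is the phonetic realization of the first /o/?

/o/ — between /b/ and /h/; rule 2 does not apply here → [o].

[o]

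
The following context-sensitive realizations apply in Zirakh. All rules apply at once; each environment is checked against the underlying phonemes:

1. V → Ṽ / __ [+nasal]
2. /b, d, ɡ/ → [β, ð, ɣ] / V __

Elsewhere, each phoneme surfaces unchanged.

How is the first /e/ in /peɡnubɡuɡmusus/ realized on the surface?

[e]

/e/ — between /p/ and /ɡ/; rule 1 does not apply here → [e].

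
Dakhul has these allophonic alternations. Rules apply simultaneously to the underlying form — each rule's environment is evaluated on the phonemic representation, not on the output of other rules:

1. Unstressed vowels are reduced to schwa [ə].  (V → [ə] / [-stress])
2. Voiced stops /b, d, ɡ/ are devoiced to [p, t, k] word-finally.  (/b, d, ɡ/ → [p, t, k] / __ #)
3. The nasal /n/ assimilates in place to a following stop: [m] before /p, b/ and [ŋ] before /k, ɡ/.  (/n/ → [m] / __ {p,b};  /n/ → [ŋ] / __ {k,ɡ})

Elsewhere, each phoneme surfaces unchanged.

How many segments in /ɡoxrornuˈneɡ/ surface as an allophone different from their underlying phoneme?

Segments that undergo a rule: /o/ → [ə] (rule 1); /o/ → [ə] (rule 1); /u/ → [ə] (rule 1); /ɡ/ → [k] (rule 2).
All other segments surface unchanged.

4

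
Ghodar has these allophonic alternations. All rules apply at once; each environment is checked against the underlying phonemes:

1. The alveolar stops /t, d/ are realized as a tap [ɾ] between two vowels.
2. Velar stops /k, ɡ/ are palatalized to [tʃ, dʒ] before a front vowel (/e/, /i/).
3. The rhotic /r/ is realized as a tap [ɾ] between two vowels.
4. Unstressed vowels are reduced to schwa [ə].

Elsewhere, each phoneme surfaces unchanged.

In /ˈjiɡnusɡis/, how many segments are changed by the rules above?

3

Segments that undergo a rule: /u/ → [ə] (rule 4); /ɡ/ → [dʒ] (rule 2); /i/ → [ə] (rule 4).
All other segments surface unchanged.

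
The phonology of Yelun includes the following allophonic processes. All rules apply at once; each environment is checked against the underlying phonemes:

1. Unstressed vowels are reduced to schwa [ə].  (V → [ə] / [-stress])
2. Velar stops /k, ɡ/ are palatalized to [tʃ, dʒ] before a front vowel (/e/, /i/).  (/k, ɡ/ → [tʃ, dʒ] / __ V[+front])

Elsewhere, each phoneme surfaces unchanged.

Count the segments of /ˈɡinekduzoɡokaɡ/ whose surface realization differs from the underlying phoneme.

Segments that undergo a rule: /ɡ/ → [dʒ] (rule 2); /e/ → [ə] (rule 1); /u/ → [ə] (rule 1); /o/ → [ə] (rule 1); /o/ → [ə] (rule 1); /a/ → [ə] (rule 1).
All other segments surface unchanged.

6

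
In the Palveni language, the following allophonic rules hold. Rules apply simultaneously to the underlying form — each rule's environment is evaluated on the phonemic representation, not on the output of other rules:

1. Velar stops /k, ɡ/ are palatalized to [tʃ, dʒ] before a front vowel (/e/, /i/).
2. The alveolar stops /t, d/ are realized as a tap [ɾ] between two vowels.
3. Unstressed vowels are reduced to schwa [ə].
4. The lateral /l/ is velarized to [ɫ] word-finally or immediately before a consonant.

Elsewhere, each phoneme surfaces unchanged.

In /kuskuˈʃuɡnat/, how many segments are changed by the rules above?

3

Segments that undergo a rule: /u/ → [ə] (rule 3); /u/ → [ə] (rule 3); /a/ → [ə] (rule 3).
All other segments surface unchanged.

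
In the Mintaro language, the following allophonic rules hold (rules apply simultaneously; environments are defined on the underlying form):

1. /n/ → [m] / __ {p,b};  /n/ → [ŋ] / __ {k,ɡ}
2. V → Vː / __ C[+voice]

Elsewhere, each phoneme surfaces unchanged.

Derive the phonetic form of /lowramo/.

/o/ meets the environment for rule 2 (before a voiced consonant) → [oː].
Rule 2 applies to /a/ (between /r/ and /m/: before a voiced consonant) → [aː].
/o/ (word-final) is in the target of rule 2 but the environment (before a voiced consonant) is not met → [o].

[loːwraːmo]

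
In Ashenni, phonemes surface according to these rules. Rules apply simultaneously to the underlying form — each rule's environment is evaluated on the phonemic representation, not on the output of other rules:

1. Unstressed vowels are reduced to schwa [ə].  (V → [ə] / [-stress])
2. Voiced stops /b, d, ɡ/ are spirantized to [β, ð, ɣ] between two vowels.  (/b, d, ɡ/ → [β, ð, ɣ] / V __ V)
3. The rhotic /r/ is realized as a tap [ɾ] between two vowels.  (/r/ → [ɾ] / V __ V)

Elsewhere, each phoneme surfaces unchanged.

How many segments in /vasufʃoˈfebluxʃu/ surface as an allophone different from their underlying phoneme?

Segments that undergo a rule: /a/ → [ə] (rule 1); /u/ → [ə] (rule 1); /o/ → [ə] (rule 1); /u/ → [ə] (rule 1); /u/ → [ə] (rule 1).
All other segments surface unchanged.

5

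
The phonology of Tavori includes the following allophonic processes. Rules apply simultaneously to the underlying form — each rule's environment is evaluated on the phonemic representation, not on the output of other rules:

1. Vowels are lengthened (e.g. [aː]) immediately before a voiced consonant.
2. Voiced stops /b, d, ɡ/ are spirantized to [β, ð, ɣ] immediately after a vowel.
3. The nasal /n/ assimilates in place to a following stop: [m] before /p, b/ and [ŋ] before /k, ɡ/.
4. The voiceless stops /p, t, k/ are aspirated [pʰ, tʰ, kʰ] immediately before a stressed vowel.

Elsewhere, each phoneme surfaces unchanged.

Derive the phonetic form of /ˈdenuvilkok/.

/d/ (word-initial): rule 2 targets it, but not immediately after a vowel → unchanged [d].
/e/ (between /d/ and /n/) occurs before a voiced consonant → [eː] by rule 1.
/n/ (between /e/ and /u/) is in the target of rule 3 but the environment (before a labial or velar stop) is not met → [n].
/u/ meets the environment for rule 1 (before a voiced consonant) → [uː].
/v/ — not in any rule's target class → [v].
/i/ — between /v/ and /l/, before a voiced consonant — surfaces as [iː] (rule 1).
/l/ — not in any rule's target class → [l].
/k/ — between /l/ and /o/; rule 4 does not apply here → [k].
/o/ (between /k/ and /k/) fails the environment for rule 1, so it stays [o].
/k/ (word-final): rule 4 targets it, but not immediately before a stressed vowel → unchanged [k].

[ˈdeːnuːviːlkok]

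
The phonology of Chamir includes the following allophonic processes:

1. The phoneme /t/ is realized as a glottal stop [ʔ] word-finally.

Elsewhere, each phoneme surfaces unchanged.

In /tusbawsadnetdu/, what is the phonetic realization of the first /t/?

/t/ (word-initial): rule 1 targets it, but not word-finally → unchanged [t].

[t]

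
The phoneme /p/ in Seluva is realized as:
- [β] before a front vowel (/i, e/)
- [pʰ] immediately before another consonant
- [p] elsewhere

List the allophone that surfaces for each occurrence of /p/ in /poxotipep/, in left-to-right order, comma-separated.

Occurrence 1 (position 1): no conditioning environment matches → elsewhere allophone [p].
Occurrence 2 (position 7): before a front vowel (/i, e/) → [β].
Occurrence 3 (position 9): no conditioning environment matches → elsewhere allophone [p].

[p], [β], [p]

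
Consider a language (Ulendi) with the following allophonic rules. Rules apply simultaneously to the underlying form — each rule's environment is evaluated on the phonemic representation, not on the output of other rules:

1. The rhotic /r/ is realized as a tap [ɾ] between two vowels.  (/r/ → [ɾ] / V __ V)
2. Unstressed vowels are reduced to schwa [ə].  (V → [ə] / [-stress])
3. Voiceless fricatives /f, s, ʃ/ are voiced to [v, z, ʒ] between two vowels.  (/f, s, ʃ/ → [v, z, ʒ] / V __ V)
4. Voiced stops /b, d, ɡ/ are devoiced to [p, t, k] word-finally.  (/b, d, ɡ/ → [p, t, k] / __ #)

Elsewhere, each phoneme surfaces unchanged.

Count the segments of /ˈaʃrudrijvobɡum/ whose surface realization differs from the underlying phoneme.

Segments that undergo a rule: /u/ → [ə] (rule 2); /i/ → [ə] (rule 2); /o/ → [ə] (rule 2); /u/ → [ə] (rule 2).
All other segments surface unchanged.

4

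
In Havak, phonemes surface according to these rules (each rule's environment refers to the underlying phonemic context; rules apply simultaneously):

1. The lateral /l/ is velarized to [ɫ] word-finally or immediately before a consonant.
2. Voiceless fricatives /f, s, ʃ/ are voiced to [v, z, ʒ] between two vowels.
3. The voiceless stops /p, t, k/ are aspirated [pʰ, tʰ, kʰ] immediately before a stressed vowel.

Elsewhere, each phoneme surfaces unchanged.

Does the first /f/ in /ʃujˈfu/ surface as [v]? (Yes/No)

No

/f/ (between /j/ and /u/) fails the environment for rule 2, so it stays [f].
The actual realization is [f], not [v].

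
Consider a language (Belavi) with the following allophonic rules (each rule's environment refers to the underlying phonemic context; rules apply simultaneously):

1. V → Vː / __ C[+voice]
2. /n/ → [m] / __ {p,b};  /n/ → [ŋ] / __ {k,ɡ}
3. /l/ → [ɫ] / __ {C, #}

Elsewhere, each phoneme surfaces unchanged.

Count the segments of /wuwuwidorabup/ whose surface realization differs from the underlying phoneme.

5

Segments that undergo a rule: /u/ → [uː] (rule 1); /u/ → [uː] (rule 1); /i/ → [iː] (rule 1); /o/ → [oː] (rule 1); /a/ → [aː] (rule 1).
All other segments surface unchanged.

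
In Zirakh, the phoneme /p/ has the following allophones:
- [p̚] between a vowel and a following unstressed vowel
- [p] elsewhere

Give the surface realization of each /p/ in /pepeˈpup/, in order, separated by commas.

Occurrence 1 (position 1): no conditioning environment matches → elsewhere allophone [p].
Occurrence 2 (position 3): between a vowel and a following unstressed vowel → [p̚].
Occurrence 3 (position 5): no conditioning environment matches → elsewhere allophone [p].
Occurrence 4 (position 7): no conditioning environment matches → elsewhere allophone [p].

[p], [p̚], [p], [p]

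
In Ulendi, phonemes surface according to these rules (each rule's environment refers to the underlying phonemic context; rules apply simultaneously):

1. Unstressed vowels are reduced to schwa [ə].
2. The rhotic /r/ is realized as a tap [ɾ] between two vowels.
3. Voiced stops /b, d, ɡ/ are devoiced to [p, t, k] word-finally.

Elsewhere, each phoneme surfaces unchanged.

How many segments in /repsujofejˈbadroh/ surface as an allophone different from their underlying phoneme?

Segments that undergo a rule: /e/ → [ə] (rule 1); /u/ → [ə] (rule 1); /o/ → [ə] (rule 1); /e/ → [ə] (rule 1); /o/ → [ə] (rule 1).
All other segments surface unchanged.

5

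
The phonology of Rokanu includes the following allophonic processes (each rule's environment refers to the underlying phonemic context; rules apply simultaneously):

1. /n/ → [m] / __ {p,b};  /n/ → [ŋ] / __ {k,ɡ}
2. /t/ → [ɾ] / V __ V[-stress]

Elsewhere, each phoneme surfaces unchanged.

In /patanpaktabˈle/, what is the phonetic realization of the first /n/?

Rule 1 applies to /n/ (between /a/ and /p/: before a labial or velar stop) → [m].

[m]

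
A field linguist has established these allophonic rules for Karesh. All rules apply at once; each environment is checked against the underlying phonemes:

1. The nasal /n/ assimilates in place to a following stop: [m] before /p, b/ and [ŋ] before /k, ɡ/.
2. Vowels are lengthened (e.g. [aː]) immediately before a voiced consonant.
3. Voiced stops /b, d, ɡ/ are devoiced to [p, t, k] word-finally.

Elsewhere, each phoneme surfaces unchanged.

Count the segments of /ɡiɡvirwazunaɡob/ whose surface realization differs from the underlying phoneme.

Segments that undergo a rule: /i/ → [iː] (rule 2); /i/ → [iː] (rule 2); /a/ → [aː] (rule 2); /u/ → [uː] (rule 2); /a/ → [aː] (rule 2); /o/ → [oː] (rule 2); /b/ → [p] (rule 3).
All other segments surface unchanged.

7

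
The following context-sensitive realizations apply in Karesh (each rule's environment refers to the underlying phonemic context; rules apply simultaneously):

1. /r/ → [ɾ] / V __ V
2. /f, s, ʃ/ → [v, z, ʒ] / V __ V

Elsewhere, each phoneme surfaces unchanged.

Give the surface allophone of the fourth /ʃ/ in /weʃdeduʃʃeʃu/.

[ʒ]

/ʃ/ (between /e/ and /u/) occurs between two vowels → [ʒ] by rule 2.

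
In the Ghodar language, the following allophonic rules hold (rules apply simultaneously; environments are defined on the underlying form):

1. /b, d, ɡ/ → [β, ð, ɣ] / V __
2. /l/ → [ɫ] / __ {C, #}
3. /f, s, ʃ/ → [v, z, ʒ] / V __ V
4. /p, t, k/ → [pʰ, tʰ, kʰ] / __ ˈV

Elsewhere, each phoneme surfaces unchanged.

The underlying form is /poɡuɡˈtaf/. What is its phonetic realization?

[poɣuɣˈtʰaf]

/p/ (word-initial): rule 4 targets it, but not immediately before a stressed vowel → unchanged [p].
/o/ — not in any rule's target class → [o].
/ɡ/ (between /o/ and /u/) occurs immediately after a vowel → [ɣ] by rule 1.
/u/ stays [u].
Rule 1 applies to /ɡ/ (between /u/ and /t/: immediately after a vowel) → [ɣ].
/t/ — between /ɡ/ and /a/, immediately before a stressed vowel — surfaces as [tʰ] (rule 4).
/a/ stays [a].
/f/ — word-final; rule 3 does not apply here → [f].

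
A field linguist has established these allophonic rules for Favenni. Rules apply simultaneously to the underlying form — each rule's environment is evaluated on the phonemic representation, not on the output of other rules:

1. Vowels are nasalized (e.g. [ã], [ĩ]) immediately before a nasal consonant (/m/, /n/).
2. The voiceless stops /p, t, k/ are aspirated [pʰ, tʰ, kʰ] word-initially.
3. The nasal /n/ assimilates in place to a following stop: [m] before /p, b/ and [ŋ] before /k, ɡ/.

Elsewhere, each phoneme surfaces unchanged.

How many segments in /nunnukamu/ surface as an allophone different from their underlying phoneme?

2

Segments that undergo a rule: /u/ → [ũ] (rule 1); /a/ → [ã] (rule 1).
All other segments surface unchanged.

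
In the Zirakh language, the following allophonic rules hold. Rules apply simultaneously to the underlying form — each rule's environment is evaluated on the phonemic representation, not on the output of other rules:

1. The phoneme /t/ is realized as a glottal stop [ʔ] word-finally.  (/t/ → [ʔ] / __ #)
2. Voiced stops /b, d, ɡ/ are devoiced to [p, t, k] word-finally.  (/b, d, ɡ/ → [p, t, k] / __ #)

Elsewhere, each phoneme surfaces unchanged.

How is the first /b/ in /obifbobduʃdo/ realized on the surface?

[b]

/b/ — between /o/ and /i/; rule 2 does not apply here → [b].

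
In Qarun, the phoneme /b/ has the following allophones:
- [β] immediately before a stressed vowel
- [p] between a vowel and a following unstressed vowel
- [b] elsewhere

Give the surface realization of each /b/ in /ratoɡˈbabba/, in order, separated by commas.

Occurrence 1 (position 6): immediately before a stressed vowel → [β].
Occurrence 2 (position 8): no conditioning environment matches → elsewhere allophone [b].
Occurrence 3 (position 9): no conditioning environment matches → elsewhere allophone [b].

[β], [b], [b]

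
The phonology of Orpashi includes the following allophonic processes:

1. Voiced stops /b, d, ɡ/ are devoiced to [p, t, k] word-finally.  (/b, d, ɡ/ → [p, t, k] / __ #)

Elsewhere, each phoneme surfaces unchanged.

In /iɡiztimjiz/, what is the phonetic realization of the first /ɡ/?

[ɡ]

/ɡ/ (between /i/ and /i/): rule 1 targets it, but not word-finally → unchanged [ɡ].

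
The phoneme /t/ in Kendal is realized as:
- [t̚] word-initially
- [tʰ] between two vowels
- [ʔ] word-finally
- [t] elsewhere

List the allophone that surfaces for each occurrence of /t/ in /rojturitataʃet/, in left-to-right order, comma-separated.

[t], [tʰ], [tʰ], [ʔ]

Occurrence 1 (position 4): no conditioning environment matches → elsewhere allophone [t].
Occurrence 2 (position 8): between two vowels → [tʰ].
Occurrence 3 (position 10): between two vowels → [tʰ].
Occurrence 4 (position 14): word-finally → [ʔ].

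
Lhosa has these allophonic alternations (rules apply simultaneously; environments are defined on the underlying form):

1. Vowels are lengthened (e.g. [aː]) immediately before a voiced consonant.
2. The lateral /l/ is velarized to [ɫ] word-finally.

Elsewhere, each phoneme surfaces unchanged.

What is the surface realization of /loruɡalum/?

[loːruːɡaːluːm]

/l/ (word-initial): rule 2 targets it, but not word-finally → unchanged [l].
/o/ (between /l/ and /r/): before a voiced consonant, so rule 1 applies → [oː].
/r/ stays [r].
/u/ (between /r/ and /ɡ/): before a voiced consonant, so rule 1 applies → [uː].
/ɡ/ (between /u/ and /a/) is unaffected → [ɡ].
/a/ (between /ɡ/ and /l/) occurs before a voiced consonant → [aː] by rule 1.
/l/ — between /a/ and /u/; rule 2 does not apply here → [l].
/u/ (between /l/ and /m/): before a voiced consonant, so rule 1 applies → [uː].
/m/ — not in any rule's target class → [m].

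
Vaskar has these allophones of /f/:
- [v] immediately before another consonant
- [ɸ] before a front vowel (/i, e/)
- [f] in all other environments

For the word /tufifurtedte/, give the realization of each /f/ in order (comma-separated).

[ɸ], [f]

Occurrence 1 (position 3): before a front vowel (/i, e/) → [ɸ].
Occurrence 2 (position 5): no conditioning environment matches → elsewhere allophone [f].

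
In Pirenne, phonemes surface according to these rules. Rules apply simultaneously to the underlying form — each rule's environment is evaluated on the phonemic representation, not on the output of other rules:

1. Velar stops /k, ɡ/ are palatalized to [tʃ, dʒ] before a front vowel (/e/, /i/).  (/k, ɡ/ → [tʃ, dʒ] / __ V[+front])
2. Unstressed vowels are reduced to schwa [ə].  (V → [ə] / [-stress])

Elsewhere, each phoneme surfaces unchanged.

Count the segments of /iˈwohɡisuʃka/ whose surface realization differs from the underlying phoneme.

Segments that undergo a rule: /i/ → [ə] (rule 2); /ɡ/ → [dʒ] (rule 1); /i/ → [ə] (rule 2); /u/ → [ə] (rule 2); /a/ → [ə] (rule 2).
All other segments surface unchanged.

5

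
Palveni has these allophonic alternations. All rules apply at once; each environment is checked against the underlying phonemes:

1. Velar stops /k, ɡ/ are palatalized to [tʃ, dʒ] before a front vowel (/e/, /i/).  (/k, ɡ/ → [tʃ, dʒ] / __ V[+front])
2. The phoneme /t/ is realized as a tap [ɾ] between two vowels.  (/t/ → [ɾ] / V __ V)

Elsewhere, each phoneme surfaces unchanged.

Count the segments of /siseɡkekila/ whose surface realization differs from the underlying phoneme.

Segments that undergo a rule: /k/ → [tʃ] (rule 1); /k/ → [tʃ] (rule 1).
All other segments surface unchanged.

2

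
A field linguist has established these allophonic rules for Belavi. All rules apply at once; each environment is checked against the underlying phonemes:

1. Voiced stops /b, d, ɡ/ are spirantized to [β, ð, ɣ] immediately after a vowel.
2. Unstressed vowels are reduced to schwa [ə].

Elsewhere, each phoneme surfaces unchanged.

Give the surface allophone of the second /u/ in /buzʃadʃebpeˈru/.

/u/ — word-final; rule 2 does not apply here → [u].

[u]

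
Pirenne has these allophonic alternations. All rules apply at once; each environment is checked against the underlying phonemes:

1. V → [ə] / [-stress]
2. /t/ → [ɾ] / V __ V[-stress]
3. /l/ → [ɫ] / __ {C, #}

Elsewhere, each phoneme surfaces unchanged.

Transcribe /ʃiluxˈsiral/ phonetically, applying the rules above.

/ʃ/ — not in any rule's target class → [ʃ].
/i/ — between /ʃ/ and /l/, in an unstressed syllable — surfaces as [ə] (rule 1).
/l/ (between /i/ and /u/) is in the target of rule 3 but the environment (word-finally or immediately before a consonant) is not met → [l].
/u/ meets the environment for rule 1 (in an unstressed syllable) → [ə].
/x/ stays [x].
/s/ (between /x/ and /i/) is unaffected → [s].
/i/ (between /s/ and /r/) is in the target of rule 1 but the environment (in an unstressed syllable) is not met → [i].
/r/ (between /i/ and /a/): no rule targets it → [r].
Rule 1 applies to /a/ (between /r/ and /l/: in an unstressed syllable) → [ə].
/l/ (word-final) occurs word-finally or immediately before a consonant → [ɫ] by rule 3.

[ʃələxˈsirəɫ]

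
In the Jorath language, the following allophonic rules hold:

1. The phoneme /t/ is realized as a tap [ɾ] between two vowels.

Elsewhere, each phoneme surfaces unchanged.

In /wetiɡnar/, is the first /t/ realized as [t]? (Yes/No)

No

/t/ — between /e/ and /i/, between two vowels — surfaces as [ɾ] (rule 1).
The actual realization is [ɾ], not [t].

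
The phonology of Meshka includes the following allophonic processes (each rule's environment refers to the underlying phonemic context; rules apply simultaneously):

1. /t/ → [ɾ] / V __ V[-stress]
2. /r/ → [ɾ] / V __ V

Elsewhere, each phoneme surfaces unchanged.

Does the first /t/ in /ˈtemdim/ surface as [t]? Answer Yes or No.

/t/ — word-initial; rule 1 does not apply here → [t].
The actual realization is [t], which matches [t].

Yes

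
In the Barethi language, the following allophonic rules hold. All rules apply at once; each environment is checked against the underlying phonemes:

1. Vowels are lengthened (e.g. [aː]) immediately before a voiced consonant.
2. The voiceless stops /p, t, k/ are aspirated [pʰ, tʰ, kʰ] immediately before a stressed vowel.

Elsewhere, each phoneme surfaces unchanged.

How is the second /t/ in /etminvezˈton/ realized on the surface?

[tʰ]

/t/ — between /z/ and /o/, immediately before a stressed vowel — surfaces as [tʰ] (rule 2).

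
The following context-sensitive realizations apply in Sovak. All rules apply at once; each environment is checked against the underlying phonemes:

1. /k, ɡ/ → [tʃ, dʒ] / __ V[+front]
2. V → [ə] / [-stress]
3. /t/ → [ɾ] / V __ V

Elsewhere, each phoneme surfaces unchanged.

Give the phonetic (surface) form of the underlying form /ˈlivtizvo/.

[ˈlivtəzvə]

/l/ — not in any rule's target class → [l].
/i/ (between /l/ and /v/): rule 2 targets it, but not in an unstressed syllable → unchanged [i].
/v/ stays [v].
/t/ (between /v/ and /i/) is in the target of rule 3 but the environment (between two vowels) is not met → [t].
Rule 2 applies to /i/ (between /t/ and /z/: in an unstressed syllable) → [ə].
/z/ — not in any rule's target class → [z].
/v/ — not in any rule's target class → [v].
/o/ (word-final) occurs in an unstressed syllable → [ə] by rule 2.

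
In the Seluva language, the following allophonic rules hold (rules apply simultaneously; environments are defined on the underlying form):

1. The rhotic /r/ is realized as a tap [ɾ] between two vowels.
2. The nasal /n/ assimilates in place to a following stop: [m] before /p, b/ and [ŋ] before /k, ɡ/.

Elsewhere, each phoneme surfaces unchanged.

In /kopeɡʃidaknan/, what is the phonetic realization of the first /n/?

/n/ (between /k/ and /a/) fails the environment for rule 2, so it stays [n].

[n]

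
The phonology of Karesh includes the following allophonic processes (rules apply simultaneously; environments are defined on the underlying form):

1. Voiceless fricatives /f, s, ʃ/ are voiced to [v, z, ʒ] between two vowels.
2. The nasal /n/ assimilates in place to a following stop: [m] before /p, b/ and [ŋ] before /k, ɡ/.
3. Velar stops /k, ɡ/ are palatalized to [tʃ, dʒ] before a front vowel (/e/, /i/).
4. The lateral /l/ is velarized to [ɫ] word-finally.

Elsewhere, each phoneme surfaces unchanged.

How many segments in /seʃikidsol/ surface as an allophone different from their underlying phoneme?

Segments that undergo a rule: /ʃ/ → [ʒ] (rule 1); /k/ → [tʃ] (rule 3); /l/ → [ɫ] (rule 4).
All other segments surface unchanged.

3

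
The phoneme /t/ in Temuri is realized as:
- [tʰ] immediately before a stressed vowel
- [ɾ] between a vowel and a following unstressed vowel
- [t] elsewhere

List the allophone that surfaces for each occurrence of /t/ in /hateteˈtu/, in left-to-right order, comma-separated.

[ɾ], [ɾ], [tʰ]

Occurrence 1 (position 3): between a vowel and a following unstressed vowel → [ɾ].
Occurrence 2 (position 5): between a vowel and a following unstressed vowel → [ɾ].
Occurrence 3 (position 7): immediately before a stressed vowel → [tʰ].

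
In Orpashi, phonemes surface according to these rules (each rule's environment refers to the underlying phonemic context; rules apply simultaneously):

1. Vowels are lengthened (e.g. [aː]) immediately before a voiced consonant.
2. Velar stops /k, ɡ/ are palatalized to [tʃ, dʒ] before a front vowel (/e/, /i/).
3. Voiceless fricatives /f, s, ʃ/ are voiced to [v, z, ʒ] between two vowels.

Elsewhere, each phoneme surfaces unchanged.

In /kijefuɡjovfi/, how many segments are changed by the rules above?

Segments that undergo a rule: /k/ → [tʃ] (rule 2); /i/ → [iː] (rule 1); /f/ → [v] (rule 3); /u/ → [uː] (rule 1); /o/ → [oː] (rule 1).
All other segments surface unchanged.

5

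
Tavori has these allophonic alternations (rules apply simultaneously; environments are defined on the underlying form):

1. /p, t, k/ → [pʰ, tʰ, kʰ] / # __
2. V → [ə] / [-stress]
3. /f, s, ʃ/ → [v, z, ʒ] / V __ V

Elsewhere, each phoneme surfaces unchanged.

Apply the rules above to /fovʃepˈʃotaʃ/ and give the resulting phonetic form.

/f/ (word-initial) fails the environment for rule 3, so it stays [f].
Rule 2 applies to /o/ (between /f/ and /v/: in an unstressed syllable) → [ə].
/ʃ/ (between /v/ and /e/): rule 3 targets it, but not between two vowels → unchanged [ʃ].
/e/ meets the environment for rule 2 (in an unstressed syllable) → [ə].
/p/ (between /e/ and /ʃ/) is in the target of rule 1 but the environment (word-initially) is not met → [p].
/ʃ/ (between /p/ and /o/) fails the environment for rule 3, so it stays [ʃ].
/o/ (between /ʃ/ and /t/): rule 2 targets it, but not in an unstressed syllable → unchanged [o].
/t/ (between /o/ and /a/): rule 1 targets it, but not word-initially → unchanged [t].
/a/ meets the environment for rule 2 (in an unstressed syllable) → [ə].
/ʃ/ — word-final; rule 3 does not apply here → [ʃ].

[fəvʃəpˈʃotəʃ]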